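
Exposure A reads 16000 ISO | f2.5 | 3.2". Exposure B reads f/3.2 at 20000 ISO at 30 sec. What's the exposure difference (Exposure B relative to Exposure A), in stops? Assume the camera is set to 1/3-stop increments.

Aperture: f/2.5 → f/2.8 → f/3.2 — 2/3 stop narrower (darker).
Shutter speed: 3.2 → 4 → 5 → 6 → 8 → 10 → 13 → 15 → 20 → 25 → 30 — 3 1/3 stops longer (brighter).
ISO: 16000 → 20000 — 1/3 stop raised (brighter).
Net: −2/3 +3 1/3 +1/3 = +3 stops.

3 stops brighter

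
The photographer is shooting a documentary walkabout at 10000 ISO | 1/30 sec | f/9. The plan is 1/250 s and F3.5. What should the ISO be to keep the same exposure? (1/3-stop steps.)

Shutter speed: 1/30 → 1/40 → 1/50 → 1/60 → 1/80 → 1/100 → 1/125 → 1/160 → 1/200 → 1/250 — 3 stops faster (darker).
Aperture: f/9 → f/8 → f/7.1 → f/6.3 → f/5.6 → f/5 → f/4.5 → f/4 → f/3.5 — 2 2/3 stops wider (brighter).
Net change so far: 1/3 stop darker. Offset with the ISO: 10000 → 12800.

ISO 12800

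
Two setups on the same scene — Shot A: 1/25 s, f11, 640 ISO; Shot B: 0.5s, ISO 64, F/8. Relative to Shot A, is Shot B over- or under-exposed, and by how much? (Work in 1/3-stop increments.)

1 1/3 stops brighter

Aperture: f/11 → f/10 → f/9 → f/8 — 1 stop opened up (brighter).
Shutter speed: 1/25 → 1/20 → 1/15 → 1/13 → 1/10 → 1/8 → 1/6 → 1/5 → 1/4 → 0.3 → 0.4 → 0.5 — 3 2/3 stops longer (brighter).
ISO: 640 → 500 → 400 → 320 → 250 → 200 → 160 → 125 → 100 → 80 → 64 — 3 1/3 stops dropped (darker).
Net: +1 +3 2/3 −3 1/3 = +1 1/3 stops.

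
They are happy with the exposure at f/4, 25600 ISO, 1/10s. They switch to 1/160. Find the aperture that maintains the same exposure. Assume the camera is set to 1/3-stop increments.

f/1.0

Shutter speed: 1/10 → 1/13 → 1/15 → 1/20 → 1/25 → 1/30 → 1/40 → 1/50 → 1/60 → 1/80 → 1/100 → 1/125 → 1/160 — 4 stops faster (darker).
Need 4 stops brighter from the aperture: f/4 → f/3.5 → f/3.2 → f/2.8 → f/2.5 → f/2.2 → f/2 → f/1.8 → f/1.6 → f/1.4 → f/1.2 → f/1.1 → f/1.0.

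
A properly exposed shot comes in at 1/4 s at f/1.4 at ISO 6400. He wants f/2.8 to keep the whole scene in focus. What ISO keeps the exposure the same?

ISO 25600

Aperture: f/1.4 → f/2 → f/2.8 — 2 stops narrower (darker).
Need 2 stops brighter from the ISO: 6400 → 12800 → 25600.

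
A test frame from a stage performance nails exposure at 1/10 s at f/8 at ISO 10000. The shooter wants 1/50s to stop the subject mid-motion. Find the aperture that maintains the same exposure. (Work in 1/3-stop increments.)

f/3.5

Shutter speed: 1/10 → 1/13 → 1/15 → 1/20 → 1/25 → 1/30 → 1/40 → 1/50 — 2 1/3 stops shorter (darker).
Need 2 1/3 stops brighter from the aperture: f/8 → f/7.1 → f/6.3 → f/5.6 → f/5 → f/4.5 → f/4 → f/3.5.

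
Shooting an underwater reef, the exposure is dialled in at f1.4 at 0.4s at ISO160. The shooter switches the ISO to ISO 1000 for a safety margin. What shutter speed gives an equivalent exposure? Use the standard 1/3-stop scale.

1/15s

ISO: 160 → 200 → 250 → 320 → 400 → 500 → 640 → 800 → 1000 — 2 2/3 stops raised (brighter).
Need 2 2/3 stops darker from the shutter speed: 0.4 → 0.3 → 1/4 → 1/5 → 1/6 → 1/8 → 1/10 → 1/13 → 1/15.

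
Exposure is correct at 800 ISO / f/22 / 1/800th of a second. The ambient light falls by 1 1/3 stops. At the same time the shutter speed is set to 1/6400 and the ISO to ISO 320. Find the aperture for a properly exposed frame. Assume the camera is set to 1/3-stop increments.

f/3.2

Scene light: 1 1/3 stops darker.
Shutter speed: 1/800 → 1/1000 → 1/1250 → 1/1600 → 1/2000 → 1/2500 → 1/3200 → 1/4000 → 1/5000 → 1/6400 — 3 stops shorter (darker).
ISO: 800 → 640 → 500 → 400 → 320 — 1 1/3 stops dropped (darker).
Net so far: 5 2/3 stops darker. Aperture: f/22 → f/20 → f/18 → f/16 → f/14 → f/13 → f/11 → f/10 → f/9 → f/8 → f/7.1 → f/6.3 → f/5.6 → f/5 → f/4.5 → f/4 → f/3.5 → f/3.2.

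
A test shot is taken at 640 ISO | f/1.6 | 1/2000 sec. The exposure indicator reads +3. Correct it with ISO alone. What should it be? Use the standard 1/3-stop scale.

ISO 80

Overexposed by 3 stops → need 3 stops darker.
ISO: 640 → 500 → 400 → 320 → 250 → 200 → 160 → 125 → 100 → 80.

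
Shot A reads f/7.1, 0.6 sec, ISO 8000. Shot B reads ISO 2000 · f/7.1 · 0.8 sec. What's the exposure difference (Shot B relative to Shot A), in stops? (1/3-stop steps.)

Aperture: unchanged.
Shutter speed: 0.6 → 0.8 — 1/3 stop longer (brighter).
ISO: 8000 → 6400 → 5000 → 4000 → 3200 → 2500 → 2000 — 2 stops dropped (darker).
Net: +1/3 −2 = −1 2/3 stops.

1 2/3 stops darker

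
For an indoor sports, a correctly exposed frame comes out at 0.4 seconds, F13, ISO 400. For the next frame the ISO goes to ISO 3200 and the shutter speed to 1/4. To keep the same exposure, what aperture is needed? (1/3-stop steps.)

f/29

ISO: 400 → 500 → 640 → 800 → 1000 → 1250 → 1600 → 2000 → 2500 → 3200 — 3 stops raised (brighter).
Shutter speed: 0.4 → 0.3 → 1/4 — 2/3 stop faster (darker).
Net change so far: 2 1/3 stops brighter. Offset with the aperture: f/13 → f/14 → f/16 → f/18 → f/20 → f/22 → f/25 → f/29.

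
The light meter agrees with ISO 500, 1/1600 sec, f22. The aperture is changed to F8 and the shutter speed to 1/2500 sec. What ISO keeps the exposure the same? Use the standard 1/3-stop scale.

Aperture: f/22 → f/20 → f/18 → f/16 → f/14 → f/13 → f/11 → f/10 → f/9 → f/8 — 3 stops opened up (brighter).
Shutter speed: 1/1600 → 1/2000 → 1/2500 — 2/3 stop faster (darker).
Net change so far: 2 1/3 stops brighter. Offset with the ISO: 500 → 400 → 320 → 250 → 200 → 160 → 125 → 100.

ISO 100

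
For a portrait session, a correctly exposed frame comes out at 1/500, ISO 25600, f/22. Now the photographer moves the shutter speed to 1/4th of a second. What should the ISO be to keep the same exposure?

ISO 200

Shutter speed: 1/500 → 1/250 → 1/125 → 1/60 → 1/30 → 1/15 → 1/8 → 1/4 — 7 stops slower (brighter).
Need 7 stops darker from the ISO: 25600 → 12800 → 6400 → 3200 → 1600 → 800 → 400 → 200.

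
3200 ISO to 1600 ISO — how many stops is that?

1 stop

3200 → 1600 — count the steps: 1 stop.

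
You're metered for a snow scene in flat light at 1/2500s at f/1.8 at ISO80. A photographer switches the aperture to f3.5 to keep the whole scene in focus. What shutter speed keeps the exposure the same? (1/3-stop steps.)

Aperture: f/1.8 → f/2 → f/2.2 → f/2.5 → f/2.8 → f/3.2 → f/3.5 — 2 stops stopped down (darker).
Need 2 stops brighter from the shutter speed: 1/2500 → 1/2000 → 1/1600 → 1/1250 → 1/1000 → 1/800 → 1/640.

1/640s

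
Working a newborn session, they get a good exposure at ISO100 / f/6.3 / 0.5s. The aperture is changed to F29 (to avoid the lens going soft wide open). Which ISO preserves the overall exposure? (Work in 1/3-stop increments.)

ISO 2000

Aperture: f/6.3 → f/7.1 → f/8 → f/9 → f/10 → f/11 → f/13 → f/14 → f/16 → f/18 → f/20 → f/22 → f/25 → f/29 — 4 1/3 stops smaller aperture (darker).
Need 4 1/3 stops brighter from the ISO: 100 → 125 → 160 → 200 → 250 → 320 → 400 → 500 → 640 → 800 → 1000 → 1250 → 1600 → 2000.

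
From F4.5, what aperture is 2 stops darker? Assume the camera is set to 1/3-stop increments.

f/9

Aperture: f/4.5 → f/5 → f/5.6 → f/6.3 → f/7.1 → f/8 → f/9 — 2 stops narrower (darker).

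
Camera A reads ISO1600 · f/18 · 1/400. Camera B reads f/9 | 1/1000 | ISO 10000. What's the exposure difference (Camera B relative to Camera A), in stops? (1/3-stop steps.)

3 1/3 stops brighter

Aperture: f/18 → f/16 → f/14 → f/13 → f/11 → f/10 → f/9 — 2 stops wider (brighter).
Shutter speed: 1/400 → 1/500 → 1/640 → 1/800 → 1/1000 — 1 1/3 stops faster (darker).
ISO: 1600 → 2000 → 2500 → 3200 → 4000 → 5000 → 6400 → 8000 → 10000 — 2 2/3 stops raised (brighter).
Net: +2 −1 1/3 +2 2/3 = +3 1/3 stops.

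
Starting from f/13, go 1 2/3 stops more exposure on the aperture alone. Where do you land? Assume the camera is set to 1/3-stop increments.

f/7.1

Aperture: f/13 → f/11 → f/10 → f/9 → f/8 → f/7.1 — 1 2/3 stops wider (brighter).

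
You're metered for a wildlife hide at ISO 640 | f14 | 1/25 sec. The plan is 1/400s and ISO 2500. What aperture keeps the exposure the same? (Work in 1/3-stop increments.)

Shutter speed: 1/25 → 1/30 → 1/40 → 1/50 → 1/60 → 1/80 → 1/100 → 1/125 → 1/160 → 1/200 → 1/250 → 1/320 → 1/400 — 4 stops faster (darker).
ISO: 640 → 800 → 1000 → 1250 → 1600 → 2000 → 2500 — 2 stops raised (brighter).
Net change so far: 2 stops darker. Offset with the aperture: f/14 → f/13 → f/11 → f/10 → f/9 → f/8 → f/7.1.

f/7.1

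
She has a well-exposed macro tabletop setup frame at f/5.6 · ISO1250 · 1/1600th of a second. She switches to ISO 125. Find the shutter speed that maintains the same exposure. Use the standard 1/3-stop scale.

1/160s

ISO: 1250 → 1000 → 800 → 640 → 500 → 400 → 320 → 250 → 200 → 160 → 125 — 3 1/3 stops lower (darker).
Need 3 1/3 stops brighter from the shutter speed: 1/1600 → 1/1250 → 1/1000 → 1/800 → 1/640 → 1/500 → 1/400 → 1/320 → 1/250 → 1/200 → 1/160.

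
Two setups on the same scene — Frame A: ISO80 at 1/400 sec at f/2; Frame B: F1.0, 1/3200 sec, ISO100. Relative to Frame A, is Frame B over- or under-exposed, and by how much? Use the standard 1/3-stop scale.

2/3 stop darker

Aperture: f/2 → f/1.8 → f/1.6 → f/1.4 → f/1.2 → f/1.1 → f/1.0 — 2 stops wider (brighter).
Shutter speed: 1/400 → 1/500 → 1/640 → 1/800 → 1/1000 → 1/1250 → 1/1600 → 1/2000 → 1/2500 → 1/3200 — 3 stops faster (darker).
ISO: 80 → 100 — 1/3 stop higher (brighter).
Net: +2 −3 +1/3 = −2/3 stops.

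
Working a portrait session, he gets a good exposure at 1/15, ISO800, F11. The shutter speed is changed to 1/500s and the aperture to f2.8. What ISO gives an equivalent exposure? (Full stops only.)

Shutter speed: 1/15 → 1/30 → 1/60 → 1/125 → 1/250 → 1/500 — 5 stops shorter (darker).
Aperture: f/11 → f/8 → f/5.6 → f/4 → f/2.8 — 4 stops wider (brighter).
Net change so far: 1 stop darker. Offset with the ISO: 800 → 1600.

ISO 1600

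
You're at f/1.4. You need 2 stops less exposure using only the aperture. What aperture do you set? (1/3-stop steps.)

f/2.8

Aperture: f/1.4 → f/1.6 → f/1.8 → f/2 → f/2.2 → f/2.5 → f/2.8 — 2 stops stopped down (darker).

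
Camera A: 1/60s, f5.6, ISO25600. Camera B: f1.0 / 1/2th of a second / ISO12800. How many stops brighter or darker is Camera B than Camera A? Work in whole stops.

Aperture: f/5.6 → f/4 → f/2.8 → f/2 → f/1.4 → f/1.0 — 5 stops wider (brighter).
Shutter speed: 1/60 → 1/30 → 1/15 → 1/8 → 1/4 → 1/2 — 5 stops longer (brighter).
ISO: 25600 → 12800 — 1 stop dropped (darker).
Net: +5 +5 −1 = +9 stops.

9 stops brighter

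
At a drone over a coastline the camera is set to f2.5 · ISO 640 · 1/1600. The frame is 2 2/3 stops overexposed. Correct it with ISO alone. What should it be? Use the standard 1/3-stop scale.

ISO 100

Overexposed by 2 2/3 stops → need 2 2/3 stops darker.
ISO: 640 → 500 → 400 → 320 → 250 → 200 → 160 → 125 → 100.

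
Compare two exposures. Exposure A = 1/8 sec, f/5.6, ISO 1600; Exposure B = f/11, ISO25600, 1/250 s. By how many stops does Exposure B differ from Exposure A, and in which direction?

3 stops darker

Aperture: f/5.6 → f/8 → f/11 — 2 stops smaller aperture (darker).
Shutter speed: 1/8 → 1/15 → 1/30 → 1/60 → 1/125 → 1/250 — 5 stops shorter (darker).
ISO: 1600 → 3200 → 6400 → 12800 → 25600 — 4 stops higher (brighter).
Net: −2 −5 +4 = −3 stops.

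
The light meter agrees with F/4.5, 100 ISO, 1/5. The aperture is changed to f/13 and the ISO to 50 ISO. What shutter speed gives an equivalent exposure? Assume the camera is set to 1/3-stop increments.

3.2 s

Aperture: f/4.5 → f/5 → f/5.6 → f/6.3 → f/7.1 → f/8 → f/9 → f/10 → f/11 → f/13 — 3 stops narrower (darker).
ISO: 100 → 80 → 64 → 50 — 1 stop dropped (darker).
Net change so far: 4 stops darker. Offset with the shutter speed: 1/5 → 1/4 → 0.3 → 0.4 → 0.5 → 0.6 → 0.8 → 1 → 1.3 → 1.6 → 2 → 2.5 → 3.2.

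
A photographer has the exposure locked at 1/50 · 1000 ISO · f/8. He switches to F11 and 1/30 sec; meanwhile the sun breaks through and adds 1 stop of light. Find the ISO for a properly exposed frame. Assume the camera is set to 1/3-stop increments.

ISO 640

Scene light: 1 stop brighter.
Aperture: f/8 → f/9 → f/10 → f/11 — 1 stop stopped down (darker).
Shutter speed: 1/50 → 1/40 → 1/30 — 2/3 stop slower (brighter).
Net so far: 2/3 stop brighter. ISO: 1000 → 800 → 640.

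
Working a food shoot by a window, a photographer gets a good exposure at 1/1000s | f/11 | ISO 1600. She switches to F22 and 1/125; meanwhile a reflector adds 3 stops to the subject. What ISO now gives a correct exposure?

Scene light: 3 stops brighter.
Aperture: f/11 → f/16 → f/22 — 2 stops stopped down (darker).
Shutter speed: 1/1000 → 1/500 → 1/250 → 1/125 — 3 stops slower (brighter).
Net so far: 4 stops brighter. ISO: 1600 → 800 → 400 → 200 → 100.

ISO 100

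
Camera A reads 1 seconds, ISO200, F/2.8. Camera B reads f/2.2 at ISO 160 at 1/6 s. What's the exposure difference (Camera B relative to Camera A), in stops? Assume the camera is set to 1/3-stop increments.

2 1/3 stops darker

Aperture: f/2.8 → f/2.5 → f/2.2 — 2/3 stop wider (brighter).
Shutter speed: 1 → 0.8 → 0.6 → 0.5 → 0.4 → 0.3 → 1/4 → 1/5 → 1/6 — 2 2/3 stops faster (darker).
ISO: 200 → 160 — 1/3 stop dropped (darker).
Net: +2/3 −2 2/3 −1/3 = −2 1/3 stops.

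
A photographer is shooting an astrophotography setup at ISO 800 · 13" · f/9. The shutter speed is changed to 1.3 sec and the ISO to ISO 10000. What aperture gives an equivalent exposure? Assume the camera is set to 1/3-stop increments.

Shutter speed: 13 → 10 → 8 → 6 → 5 → 4 → 3.2 → 2.5 → 2 → 1.6 → 1.3 — 3 1/3 stops shorter (darker).
ISO: 800 → 1000 → 1250 → 1600 → 2000 → 2500 → 3200 → 4000 → 5000 → 6400 → 8000 → 10000 — 3 2/3 stops raised (brighter).
Net change so far: 1/3 stop brighter. Offset with the aperture: f/9 → f/10.

f/10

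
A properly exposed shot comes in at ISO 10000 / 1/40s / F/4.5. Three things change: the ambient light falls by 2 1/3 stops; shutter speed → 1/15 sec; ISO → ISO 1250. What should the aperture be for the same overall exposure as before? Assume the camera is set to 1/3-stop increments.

Scene light: 2 1/3 stops darker.
Shutter speed: 1/40 → 1/30 → 1/25 → 1/20 → 1/15 — 1 1/3 stops longer (brighter).
ISO: 10000 → 8000 → 6400 → 5000 → 4000 → 3200 → 2500 → 2000 → 1600 → 1250 — 3 stops dropped (darker).
Net so far: 4 stops darker. Aperture: f/4.5 → f/4 → f/3.5 → f/3.2 → f/2.8 → f/2.5 → f/2.2 → f/2 → f/1.8 → f/1.6 → f/1.4 → f/1.2 → f/1.1.

f/1.1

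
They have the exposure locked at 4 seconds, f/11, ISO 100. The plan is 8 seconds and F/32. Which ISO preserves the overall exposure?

ISO 400

Shutter speed: 4 → 8 — 1 stop longer (brighter).
Aperture: f/11 → f/16 → f/22 → f/32 — 3 stops smaller aperture (darker).
Net change so far: 2 stops darker. Offset with the ISO: 100 → 200 → 400.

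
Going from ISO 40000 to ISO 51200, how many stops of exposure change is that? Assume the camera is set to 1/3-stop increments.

40000 → 51200 — count the steps: 1 third-stops = 1/3 stop.

1/3 stop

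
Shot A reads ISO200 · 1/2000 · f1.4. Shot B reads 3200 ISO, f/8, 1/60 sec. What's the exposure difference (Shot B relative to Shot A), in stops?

4 stops brighter

Aperture: f/1.4 → f/2 → f/2.8 → f/4 → f/5.6 → f/8 — 5 stops smaller aperture (darker).
Shutter speed: 1/2000 → 1/1000 → 1/500 → 1/250 → 1/125 → 1/60 — 5 stops slower (brighter).
ISO: 200 → 400 → 800 → 1600 → 3200 — 4 stops raised (brighter).
Net: −5 +5 +4 = +4 stops.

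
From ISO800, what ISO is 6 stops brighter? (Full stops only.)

ISO: 800 → 1600 → 3200 → 6400 → 12800 → 25600 → 51200 — 6 stops higher (brighter).

ISO 51200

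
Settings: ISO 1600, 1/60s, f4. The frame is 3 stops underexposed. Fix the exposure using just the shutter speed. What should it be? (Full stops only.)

Underexposed by 3 stops → need 3 stops brighter.
Shutter speed: 1/60 → 1/30 → 1/15 → 1/8.

1/8s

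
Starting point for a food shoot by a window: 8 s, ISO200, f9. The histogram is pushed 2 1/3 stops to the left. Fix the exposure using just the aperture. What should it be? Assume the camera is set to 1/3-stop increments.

Underexposed by 2 1/3 stops → need 2 1/3 stops brighter.
Aperture: f/9 → f/8 → f/7.1 → f/6.3 → f/5.6 → f/5 → f/4.5 → f/4.

f/4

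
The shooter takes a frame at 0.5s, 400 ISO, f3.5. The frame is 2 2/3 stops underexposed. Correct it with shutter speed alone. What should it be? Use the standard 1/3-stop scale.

3.2 s

Underexposed by 2 2/3 stops → need 2 2/3 stops brighter.
Shutter speed: 0.5 → 0.6 → 0.8 → 1 → 1.3 → 1.6 → 2 → 2.5 → 3.2.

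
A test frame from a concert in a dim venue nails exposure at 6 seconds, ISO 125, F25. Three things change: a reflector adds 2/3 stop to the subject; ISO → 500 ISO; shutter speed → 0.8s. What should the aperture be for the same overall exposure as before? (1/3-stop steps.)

Scene light: 2/3 stop brighter.
ISO: 125 → 160 → 200 → 250 → 320 → 400 → 500 — 2 stops higher (brighter).
Shutter speed: 6 → 5 → 4 → 3.2 → 2.5 → 2 → 1.6 → 1.3 → 1 → 0.8 — 3 stops faster (darker).
Net so far: 1/3 stop darker. Aperture: f/25 → f/22.

f/22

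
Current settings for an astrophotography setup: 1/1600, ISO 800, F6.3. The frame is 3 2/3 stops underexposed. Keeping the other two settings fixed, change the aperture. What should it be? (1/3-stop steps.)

Underexposed by 3 2/3 stops → need 3 2/3 stops brighter.
Aperture: f/6.3 → f/5.6 → f/5 → f/4.5 → f/4 → f/3.5 → f/3.2 → f/2.8 → f/2.5 → f/2.2 → f/2 → f/1.8.

f/1.8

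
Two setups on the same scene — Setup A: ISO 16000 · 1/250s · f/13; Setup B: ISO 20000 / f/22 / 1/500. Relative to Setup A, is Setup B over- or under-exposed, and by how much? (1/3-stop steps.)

Aperture: f/13 → f/14 → f/16 → f/18 → f/20 → f/22 — 1 2/3 stops smaller aperture (darker).
Shutter speed: 1/250 → 1/320 → 1/400 → 1/500 — 1 stop faster (darker).
ISO: 16000 → 20000 — 1/3 stop raised (brighter).
Net: −1 2/3 −1 +1/3 = −2 1/3 stops.

2 1/3 stops darker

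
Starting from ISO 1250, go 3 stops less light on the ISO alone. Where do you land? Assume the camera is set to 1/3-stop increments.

ISO 160

ISO: 1250 → 1000 → 800 → 640 → 500 → 400 → 320 → 250 → 200 → 160 — 3 stops dropped (darker).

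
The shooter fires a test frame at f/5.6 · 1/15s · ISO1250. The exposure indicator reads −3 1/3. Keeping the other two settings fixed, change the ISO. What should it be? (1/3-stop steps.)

Underexposed by 3 1/3 stops → need 3 1/3 stops brighter.
ISO: 1250 → 1600 → 2000 → 2500 → 3200 → 4000 → 5000 → 6400 → 8000 → 10000 → 12800.

ISO 12800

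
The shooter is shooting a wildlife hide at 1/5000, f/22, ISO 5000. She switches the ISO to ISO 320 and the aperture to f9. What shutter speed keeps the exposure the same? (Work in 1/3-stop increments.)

ISO: 5000 → 4000 → 3200 → 2500 → 2000 → 1600 → 1250 → 1000 → 800 → 640 → 500 → 400 → 320 — 4 stops dropped (darker).
Aperture: f/22 → f/20 → f/18 → f/16 → f/14 → f/13 → f/11 → f/10 → f/9 — 2 2/3 stops wider (brighter).
Net change so far: 1 1/3 stops darker. Offset with the shutter speed: 1/5000 → 1/4000 → 1/3200 → 1/2500 → 1/2000.

1/2000s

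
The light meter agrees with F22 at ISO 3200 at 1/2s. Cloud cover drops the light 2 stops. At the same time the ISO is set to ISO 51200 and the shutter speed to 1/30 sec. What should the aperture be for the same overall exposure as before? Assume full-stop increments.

f/11

Scene light: 2 stops darker.
ISO: 3200 → 6400 → 12800 → 25600 → 51200 — 4 stops raised (brighter).
Shutter speed: 1/2 → 1/4 → 1/8 → 1/15 → 1/30 — 4 stops shorter (darker).
Net so far: 2 stops darker. Aperture: f/22 → f/16 → f/11.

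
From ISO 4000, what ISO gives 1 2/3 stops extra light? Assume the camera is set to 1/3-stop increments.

ISO: 4000 → 5000 → 6400 → 8000 → 10000 → 12800 — 1 2/3 stops raised (brighter).

ISO 12800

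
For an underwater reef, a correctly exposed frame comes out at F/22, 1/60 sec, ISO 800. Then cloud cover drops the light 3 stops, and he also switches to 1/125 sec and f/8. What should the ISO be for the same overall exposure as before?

Scene light: 3 stops darker.
Shutter speed: 1/60 → 1/125 — 1 stop shorter (darker).
Aperture: f/22 → f/16 → f/11 → f/8 — 3 stops opened up (brighter).
Net so far: 1 stop darker. ISO: 800 → 1600.

ISO 1600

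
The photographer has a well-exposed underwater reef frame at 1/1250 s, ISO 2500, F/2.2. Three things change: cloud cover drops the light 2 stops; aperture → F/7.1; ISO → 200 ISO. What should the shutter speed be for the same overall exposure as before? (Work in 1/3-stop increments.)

Scene light: 2 stops darker.
Aperture: f/2.2 → f/2.5 → f/2.8 → f/3.2 → f/3.5 → f/4 → f/4.5 → f/5 → f/5.6 → f/6.3 → f/7.1 — 3 1/3 stops narrower (darker).
ISO: 2500 → 2000 → 1600 → 1250 → 1000 → 800 → 640 → 500 → 400 → 320 → 250 → 200 — 3 2/3 stops lower (darker).
Net so far: 9 stops darker. Shutter speed: 1/1250 → 1/1000 → 1/800 → 1/640 → 1/500 → 1/400 → 1/320 → 1/250 → 1/200 → 1/160 → 1/125 → 1/100 → 1/80 → 1/60 → 1/50 → 1/40 → 1/30 → 1/25 → 1/20 → 1/15 → 1/13 → 1/10 → 1/8 → 1/6 → 1/5 → 1/4 → 0.3 → 0.4.

0.4 s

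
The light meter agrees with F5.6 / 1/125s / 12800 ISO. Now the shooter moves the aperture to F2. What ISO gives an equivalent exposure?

ISO 1600

Aperture: f/5.6 → f/4 → f/2.8 → f/2 — 3 stops wider (brighter).
Need 3 stops darker from the ISO: 12800 → 6400 → 3200 → 1600.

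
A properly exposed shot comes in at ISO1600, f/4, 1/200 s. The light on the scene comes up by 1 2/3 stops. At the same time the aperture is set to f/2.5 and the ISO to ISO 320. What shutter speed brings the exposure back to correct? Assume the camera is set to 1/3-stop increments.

Scene light: 1 2/3 stops brighter.
Aperture: f/4 → f/3.5 → f/3.2 → f/2.8 → f/2.5 — 1 1/3 stops wider (brighter).
ISO: 1600 → 1250 → 1000 → 800 → 640 → 500 → 400 → 320 — 2 1/3 stops lower (darker).
Net so far: 2/3 stop brighter. Shutter speed: 1/200 → 1/250 → 1/320.

1/320s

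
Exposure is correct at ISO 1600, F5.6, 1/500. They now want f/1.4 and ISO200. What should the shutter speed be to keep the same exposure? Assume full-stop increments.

1/1000s

Aperture: f/5.6 → f/4 → f/2.8 → f/2 → f/1.4 — 4 stops larger aperture (brighter).
ISO: 1600 → 800 → 400 → 200 — 3 stops dropped (darker).
Net change so far: 1 stop brighter. Offset with the shutter speed: 1/500 → 1/1000.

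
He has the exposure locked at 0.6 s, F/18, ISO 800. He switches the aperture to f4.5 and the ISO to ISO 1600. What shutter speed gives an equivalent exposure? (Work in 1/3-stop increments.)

Aperture: f/18 → f/16 → f/14 → f/13 → f/11 → f/10 → f/9 → f/8 → f/7.1 → f/6.3 → f/5.6 → f/5 → f/4.5 — 4 stops wider (brighter).
ISO: 800 → 1000 → 1250 → 1600 — 1 stop higher (brighter).
Net change so far: 5 stops brighter. Offset with the shutter speed: 0.6 → 0.5 → 0.4 → 0.3 → 1/4 → 1/5 → 1/6 → 1/8 → 1/10 → 1/13 → 1/15 → 1/20 → 1/25 → 1/30 → 1/40 → 1/50.

1/50s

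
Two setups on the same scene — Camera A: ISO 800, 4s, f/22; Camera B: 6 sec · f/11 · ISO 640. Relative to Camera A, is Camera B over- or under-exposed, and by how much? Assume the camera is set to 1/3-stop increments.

Aperture: f/22 → f/20 → f/18 → f/16 → f/14 → f/13 → f/11 — 2 stops wider (brighter).
Shutter speed: 4 → 5 → 6 — 2/3 stop longer (brighter).
ISO: 800 → 640 — 1/3 stop dropped (darker).
Net: +2 +2/3 −1/3 = +2 1/3 stops.

2 1/3 stops brighter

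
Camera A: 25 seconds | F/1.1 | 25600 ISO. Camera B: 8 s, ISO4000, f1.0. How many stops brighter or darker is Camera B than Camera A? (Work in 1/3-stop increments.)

Aperture: f/1.1 → f/1.0 — 1/3 stop opened up (brighter).
Shutter speed: 25 → 20 → 15 → 13 → 10 → 8 — 1 2/3 stops faster (darker).
ISO: 25600 → 20000 → 16000 → 12800 → 10000 → 8000 → 6400 → 5000 → 4000 — 2 2/3 stops lower (darker).
Net: +1/3 −1 2/3 −2 2/3 = −4 stops.

4 stops darker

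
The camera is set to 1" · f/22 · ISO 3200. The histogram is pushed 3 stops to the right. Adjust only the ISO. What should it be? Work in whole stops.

ISO 400

Overexposed by 3 stops → need 3 stops darker.
ISO: 3200 → 1600 → 800 → 400.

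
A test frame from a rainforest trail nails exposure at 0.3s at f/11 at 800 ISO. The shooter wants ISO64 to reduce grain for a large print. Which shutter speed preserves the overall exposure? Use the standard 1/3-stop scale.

ISO: 800 → 640 → 500 → 400 → 320 → 250 → 200 → 160 → 125 → 100 → 80 → 64 — 3 2/3 stops dropped (darker).
Need 3 2/3 stops brighter from the shutter speed: 0.3 → 0.4 → 0.5 → 0.6 → 0.8 → 1 → 1.3 → 1.6 → 2 → 2.5 → 3.2 → 4.

4 s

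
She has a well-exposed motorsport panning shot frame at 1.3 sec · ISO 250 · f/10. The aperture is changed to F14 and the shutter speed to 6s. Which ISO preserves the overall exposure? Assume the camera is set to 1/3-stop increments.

ISO 100

Aperture: f/10 → f/11 → f/13 → f/14 — 1 stop stopped down (darker).
Shutter speed: 1.3 → 1.6 → 2 → 2.5 → 3.2 → 4 → 5 → 6 — 2 1/3 stops slower (brighter).
Net change so far: 1 1/3 stops brighter. Offset with the ISO: 250 → 200 → 160 → 125 → 100.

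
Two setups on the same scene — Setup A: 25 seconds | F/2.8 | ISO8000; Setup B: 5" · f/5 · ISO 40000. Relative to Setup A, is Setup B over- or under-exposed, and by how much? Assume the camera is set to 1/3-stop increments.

1 2/3 stops darker

Aperture: f/2.8 → f/3.2 → f/3.5 → f/4 → f/4.5 → f/5 — 1 2/3 stops stopped down (darker).
Shutter speed: 25 → 20 → 15 → 13 → 10 → 8 → 6 → 5 — 2 1/3 stops shorter (darker).
ISO: 8000 → 10000 → 12800 → 16000 → 20000 → 25600 → 32000 → 40000 — 2 1/3 stops higher (brighter).
Net: −1 2/3 −2 1/3 +2 1/3 = −1 2/3 stops.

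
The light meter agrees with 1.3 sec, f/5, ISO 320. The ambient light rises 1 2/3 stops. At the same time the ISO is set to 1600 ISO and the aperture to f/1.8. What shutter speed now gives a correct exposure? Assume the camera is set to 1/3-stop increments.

1/100s

Scene light: 1 2/3 stops brighter.
ISO: 320 → 400 → 500 → 640 → 800 → 1000 → 1250 → 1600 — 2 1/3 stops raised (brighter).
Aperture: f/5 → f/4.5 → f/4 → f/3.5 → f/3.2 → f/2.8 → f/2.5 → f/2.2 → f/2 → f/1.8 — 3 stops opened up (brighter).
Net so far: 7 stops brighter. Shutter speed: 1.3 → 1 → 0.8 → 0.6 → 0.5 → 0.4 → 0.3 → 1/4 → 1/5 → 1/6 → 1/8 → 1/10 → 1/13 → 1/15 → 1/20 → 1/25 → 1/30 → 1/40 → 1/50 → 1/60 → 1/80 → 1/100.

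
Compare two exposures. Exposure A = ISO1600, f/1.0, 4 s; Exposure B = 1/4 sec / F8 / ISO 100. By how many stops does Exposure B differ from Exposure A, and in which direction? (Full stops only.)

14 stops darker

Aperture: f/1.0 → f/1.4 → f/2 → f/2.8 → f/4 → f/5.6 → f/8 — 6 stops smaller aperture (darker).
Shutter speed: 4 → 2 → 1 → 1/2 → 1/4 — 4 stops shorter (darker).
ISO: 1600 → 800 → 400 → 200 → 100 — 4 stops dropped (darker).
Net: −6 −4 −4 = −14 stops.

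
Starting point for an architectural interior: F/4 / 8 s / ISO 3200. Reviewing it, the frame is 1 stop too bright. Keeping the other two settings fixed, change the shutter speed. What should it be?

Overexposed by 1 stop → need 1 stop darker.
Shutter speed: 8 → 4.

4 s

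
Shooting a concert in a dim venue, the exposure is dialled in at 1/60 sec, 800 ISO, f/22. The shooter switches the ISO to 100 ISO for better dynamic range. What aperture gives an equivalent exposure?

f/8

ISO: 800 → 400 → 200 → 100 — 3 stops lower (darker).
Need 3 stops brighter from the aperture: f/22 → f/16 → f/11 → f/8.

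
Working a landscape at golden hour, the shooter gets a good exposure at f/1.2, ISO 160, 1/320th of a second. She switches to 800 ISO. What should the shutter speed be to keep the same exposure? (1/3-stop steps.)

ISO: 160 → 200 → 250 → 320 → 400 → 500 → 640 → 800 — 2 1/3 stops higher (brighter).
Need 2 1/3 stops darker from the shutter speed: 1/320 → 1/400 → 1/500 → 1/640 → 1/800 → 1/1000 → 1/1250 → 1/1600.

1/1600s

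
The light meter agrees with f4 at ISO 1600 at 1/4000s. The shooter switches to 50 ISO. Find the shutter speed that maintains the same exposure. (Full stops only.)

ISO: 1600 → 800 → 400 → 200 → 100 → 50 — 5 stops dropped (darker).
Need 5 stops brighter from the shutter speed: 1/4000 → 1/2000 → 1/1000 → 1/500 → 1/250 → 1/125.

1/125s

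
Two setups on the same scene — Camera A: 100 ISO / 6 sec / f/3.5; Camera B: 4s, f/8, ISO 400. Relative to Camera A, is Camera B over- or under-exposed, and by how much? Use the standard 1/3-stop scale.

Aperture: f/3.5 → f/4 → f/4.5 → f/5 → f/5.6 → f/6.3 → f/7.1 → f/8 — 2 1/3 stops stopped down (darker).
Shutter speed: 6 → 5 → 4 — 2/3 stop shorter (darker).
ISO: 100 → 125 → 160 → 200 → 250 → 320 → 400 — 2 stops higher (brighter).
Net: −2 1/3 −2/3 +2 = −1 stop.

1 stop darker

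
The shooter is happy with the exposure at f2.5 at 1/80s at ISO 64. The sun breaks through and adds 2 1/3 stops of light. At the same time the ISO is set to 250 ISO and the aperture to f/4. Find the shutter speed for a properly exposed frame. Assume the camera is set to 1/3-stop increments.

1/640s

Scene light: 2 1/3 stops brighter.
ISO: 64 → 80 → 100 → 125 → 160 → 200 → 250 — 2 stops higher (brighter).
Aperture: f/2.5 → f/2.8 → f/3.2 → f/3.5 → f/4 — 1 1/3 stops smaller aperture (darker).
Net so far: 3 stops brighter. Shutter speed: 1/80 → 1/100 → 1/125 → 1/160 → 1/200 → 1/250 → 1/320 → 1/400 → 1/500 → 1/640.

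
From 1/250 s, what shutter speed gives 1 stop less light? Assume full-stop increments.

Shutter speed: 1/250 → 1/500 — 1 stop shorter (darker).

1/500s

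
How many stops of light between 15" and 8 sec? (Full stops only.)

15 → 8 — count the steps: 1 stop.

1 stop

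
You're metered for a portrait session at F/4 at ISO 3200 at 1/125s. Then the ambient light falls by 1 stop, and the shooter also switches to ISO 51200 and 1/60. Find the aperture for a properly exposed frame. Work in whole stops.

f/16

Scene light: 1 stop darker.
ISO: 3200 → 6400 → 12800 → 25600 → 51200 — 4 stops raised (brighter).
Shutter speed: 1/125 → 1/60 — 1 stop longer (brighter).
Net so far: 4 stops brighter. Aperture: f/4 → f/5.6 → f/8 → f/11 → f/16.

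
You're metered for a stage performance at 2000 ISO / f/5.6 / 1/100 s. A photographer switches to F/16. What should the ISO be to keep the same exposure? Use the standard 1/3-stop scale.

Aperture: f/5.6 → f/6.3 → f/7.1 → f/8 → f/9 → f/10 → f/11 → f/13 → f/14 → f/16 — 3 stops stopped down (darker).
Need 3 stops brighter from the ISO: 2000 → 2500 → 3200 → 4000 → 5000 → 6400 → 8000 → 10000 → 12800 → 16000.

ISO 16000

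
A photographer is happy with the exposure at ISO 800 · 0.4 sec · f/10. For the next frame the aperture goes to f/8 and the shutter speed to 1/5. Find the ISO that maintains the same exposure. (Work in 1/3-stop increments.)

ISO 1000

Aperture: f/10 → f/9 → f/8 — 2/3 stop opened up (brighter).
Shutter speed: 0.4 → 0.3 → 1/4 → 1/5 — 1 stop faster (darker).
Net change so far: 1/3 stop darker. Offset with the ISO: 800 → 1000.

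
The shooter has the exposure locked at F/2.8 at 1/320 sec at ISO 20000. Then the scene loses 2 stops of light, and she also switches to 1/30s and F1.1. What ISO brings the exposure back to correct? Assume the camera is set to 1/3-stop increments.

ISO 1250

Scene light: 2 stops darker.
Shutter speed: 1/320 → 1/250 → 1/200 → 1/160 → 1/125 → 1/100 → 1/80 → 1/60 → 1/50 → 1/40 → 1/30 — 3 1/3 stops slower (brighter).
Aperture: f/2.8 → f/2.5 → f/2.2 → f/2 → f/1.8 → f/1.6 → f/1.4 → f/1.2 → f/1.1 — 2 2/3 stops opened up (brighter).
Net so far: 4 stops brighter. ISO: 20000 → 16000 → 12800 → 10000 → 8000 → 6400 → 5000 → 4000 → 3200 → 2500 → 2000 → 1600 → 1250.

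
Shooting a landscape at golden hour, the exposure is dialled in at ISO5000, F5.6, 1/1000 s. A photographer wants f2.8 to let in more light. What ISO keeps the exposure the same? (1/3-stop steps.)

Aperture: f/5.6 → f/5 → f/4.5 → f/4 → f/3.5 → f/3.2 → f/2.8 — 2 stops wider (brighter).
Need 2 stops darker from the ISO: 5000 → 4000 → 3200 → 2500 → 2000 → 1600 → 1250.

ISO 1250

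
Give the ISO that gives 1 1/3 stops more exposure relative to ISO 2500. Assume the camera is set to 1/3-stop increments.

ISO: 2500 → 3200 → 4000 → 5000 → 6400 — 1 1/3 stops higher (brighter).

ISO 6400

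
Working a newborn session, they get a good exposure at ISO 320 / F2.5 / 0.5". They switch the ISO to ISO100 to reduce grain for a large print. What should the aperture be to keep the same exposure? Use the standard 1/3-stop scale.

ISO: 320 → 250 → 200 → 160 → 125 → 100 — 1 2/3 stops dropped (darker).
Need 1 2/3 stops brighter from the aperture: f/2.5 → f/2.2 → f/2 → f/1.8 → f/1.6 → f/1.4.

f/1.4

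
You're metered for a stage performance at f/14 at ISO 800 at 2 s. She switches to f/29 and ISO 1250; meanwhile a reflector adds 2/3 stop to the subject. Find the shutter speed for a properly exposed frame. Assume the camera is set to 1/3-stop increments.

Scene light: 2/3 stop brighter.
Aperture: f/14 → f/16 → f/18 → f/20 → f/22 → f/25 → f/29 — 2 stops stopped down (darker).
ISO: 800 → 1000 → 1250 — 2/3 stop higher (brighter).
Net so far: 2/3 stop darker. Shutter speed: 2 → 2.5 → 3.2.

3.2 s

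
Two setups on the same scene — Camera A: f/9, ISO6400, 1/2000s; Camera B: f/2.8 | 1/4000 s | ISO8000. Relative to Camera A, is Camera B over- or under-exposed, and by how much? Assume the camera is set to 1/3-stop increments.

Aperture: f/9 → f/8 → f/7.1 → f/6.3 → f/5.6 → f/5 → f/4.5 → f/4 → f/3.5 → f/3.2 → f/2.8 — 3 1/3 stops wider (brighter).
Shutter speed: 1/2000 → 1/2500 → 1/3200 → 1/4000 — 1 stop faster (darker).
ISO: 6400 → 8000 — 1/3 stop higher (brighter).
Net: +3 1/3 −1 +1/3 = +2 2/3 stops.

2 2/3 stops brighter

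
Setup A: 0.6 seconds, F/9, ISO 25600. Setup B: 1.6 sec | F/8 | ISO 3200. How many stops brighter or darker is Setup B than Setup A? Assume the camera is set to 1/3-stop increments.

Aperture: f/9 → f/8 — 1/3 stop larger aperture (brighter).
Shutter speed: 0.6 → 0.8 → 1 → 1.3 → 1.6 — 1 1/3 stops longer (brighter).
ISO: 25600 → 20000 → 16000 → 12800 → 10000 → 8000 → 6400 → 5000 → 4000 → 3200 — 3 stops lower (darker).
Net: +1/3 +1 1/3 −3 = −1 1/3 stops.

1 1/3 stops darker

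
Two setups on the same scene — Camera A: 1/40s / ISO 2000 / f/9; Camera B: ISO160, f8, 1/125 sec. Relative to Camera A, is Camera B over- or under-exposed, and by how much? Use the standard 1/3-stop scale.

Aperture: f/9 → f/8 — 1/3 stop wider (brighter).
Shutter speed: 1/40 → 1/50 → 1/60 → 1/80 → 1/100 → 1/125 — 1 2/3 stops shorter (darker).
ISO: 2000 → 1600 → 1250 → 1000 → 800 → 640 → 500 → 400 → 320 → 250 → 200 → 160 — 3 2/3 stops lower (darker).
Net: +1/3 −1 2/3 −3 2/3 = −5 stops.

5 stops darker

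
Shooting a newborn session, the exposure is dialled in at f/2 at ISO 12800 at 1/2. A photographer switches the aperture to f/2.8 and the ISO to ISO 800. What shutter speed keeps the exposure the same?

Aperture: f/2 → f/2.8 — 1 stop narrower (darker).
ISO: 12800 → 6400 → 3200 → 1600 → 800 — 4 stops dropped (darker).
Net change so far: 5 stops darker. Offset with the shutter speed: 1/2 → 1 → 2 → 4 → 8 → 15.

15 s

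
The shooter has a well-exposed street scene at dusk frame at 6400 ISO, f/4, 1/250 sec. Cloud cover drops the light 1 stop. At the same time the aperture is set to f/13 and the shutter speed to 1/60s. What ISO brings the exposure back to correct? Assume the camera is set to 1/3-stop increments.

ISO 32000

Scene light: 1 stop darker.
Aperture: f/4 → f/4.5 → f/5 → f/5.6 → f/6.3 → f/7.1 → f/8 → f/9 → f/10 → f/11 → f/13 — 3 1/3 stops stopped down (darker).
Shutter speed: 1/250 → 1/200 → 1/160 → 1/125 → 1/100 → 1/80 → 1/60 — 2 stops slower (brighter).
Net so far: 2 1/3 stops darker. ISO: 6400 → 8000 → 10000 → 12800 → 16000 → 20000 → 25600 → 32000.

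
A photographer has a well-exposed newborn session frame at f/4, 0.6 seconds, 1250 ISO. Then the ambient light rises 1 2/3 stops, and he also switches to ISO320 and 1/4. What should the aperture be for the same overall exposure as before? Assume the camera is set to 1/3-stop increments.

Scene light: 1 2/3 stops brighter.
ISO: 1250 → 1000 → 800 → 640 → 500 → 400 → 320 — 2 stops dropped (darker).
Shutter speed: 0.6 → 0.5 → 0.4 → 0.3 → 1/4 — 1 1/3 stops faster (darker).
Net so far: 1 2/3 stops darker. Aperture: f/4 → f/3.5 → f/3.2 → f/2.8 → f/2.5 → f/2.2.

f/2.2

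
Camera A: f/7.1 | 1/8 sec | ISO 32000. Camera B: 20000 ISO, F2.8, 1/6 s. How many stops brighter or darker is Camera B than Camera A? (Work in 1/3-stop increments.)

2 1/3 stops brighter

Aperture: f/7.1 → f/6.3 → f/5.6 → f/5 → f/4.5 → f/4 → f/3.5 → f/3.2 → f/2.8 — 2 2/3 stops wider (brighter).
Shutter speed: 1/8 → 1/6 — 1/3 stop longer (brighter).
ISO: 32000 → 25600 → 20000 — 2/3 stop dropped (darker).
Net: +2 2/3 +1/3 −2/3 = +2 1/3 stops.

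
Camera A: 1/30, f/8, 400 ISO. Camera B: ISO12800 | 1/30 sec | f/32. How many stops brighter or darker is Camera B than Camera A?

1 stop brighter

Aperture: f/8 → f/11 → f/16 → f/22 → f/32 — 4 stops narrower (darker).
Shutter speed: unchanged.
ISO: 400 → 800 → 1600 → 3200 → 6400 → 12800 — 5 stops higher (brighter).
Net: −4 +5 = +1 stop.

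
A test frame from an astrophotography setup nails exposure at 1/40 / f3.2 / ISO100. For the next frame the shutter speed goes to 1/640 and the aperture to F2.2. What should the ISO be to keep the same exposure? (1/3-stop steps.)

Shutter speed: 1/40 → 1/50 → 1/60 → 1/80 → 1/100 → 1/125 → 1/160 → 1/200 → 1/250 → 1/320 → 1/400 → 1/500 → 1/640 — 4 stops faster (darker).
Aperture: f/3.2 → f/2.8 → f/2.5 → f/2.2 — 1 stop larger aperture (brighter).
Net change so far: 3 stops darker. Offset with the ISO: 100 → 125 → 160 → 200 → 250 → 320 → 400 → 500 → 640 → 800.

ISO 800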